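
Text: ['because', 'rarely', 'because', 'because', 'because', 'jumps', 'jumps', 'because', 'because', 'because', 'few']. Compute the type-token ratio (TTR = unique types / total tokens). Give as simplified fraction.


Tokens: 11
Unique types: ('because', 'few', 'jumps', 'rarely') = 4
TTR = 4/11
Already in lowest terms.

4/11


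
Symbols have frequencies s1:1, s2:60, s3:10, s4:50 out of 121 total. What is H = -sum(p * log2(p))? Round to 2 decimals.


Computing entropy H = -sum(p_i * log2(p_i)):
  s1: p = 1/121 = 0.0083, -p*log2(p) = 0.0572
  s2: p = 60/121 = 0.4959, -p*log2(p) = 0.5018
  s3: p = 10/121 = 0.0826, -p*log2(p) = 0.2973
  s4: p = 50/121 = 0.4132, -p*log2(p) = 0.5269
H = sum of terms = 1.3832
Rounded to 2 decimals: 1.38

1.38


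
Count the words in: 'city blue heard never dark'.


Counting words by splitting on spaces:
  Word 1: 'city'
  Word 2: 'blue'
  Word 3: 'heard'
  Word 4: 'never'
  Word 5: 'dark'
Total words: 5

5


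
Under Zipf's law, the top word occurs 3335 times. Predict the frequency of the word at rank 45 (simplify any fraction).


Zipf's law: freq(rank) = f1 / rank
f1 = 3335, rank = 45
freq = 3335 / 45
GCD(3335, 45) = 5
Simplified: 667/9

667/9


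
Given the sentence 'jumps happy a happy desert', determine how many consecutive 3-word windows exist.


Word trigrams from [5] words:
  Trigram 1: (jumps happy a)
  Trigram 2: (happy a happy)
  Trigram 3: (a happy desert)
Total word trigrams: 5 - 2 = 3

3


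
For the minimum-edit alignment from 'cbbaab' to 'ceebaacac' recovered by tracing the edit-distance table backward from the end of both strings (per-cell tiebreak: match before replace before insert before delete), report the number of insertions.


Edit distance = 5. Backtracking from cell (6, 9) with preference match > replace > insert > delete,
then listing the resulting alignment 'cbbaab' -> 'ceebaacac' left to right:
  Step 1: keep 'c'
  Step 2: insert 'e' [insertion #1]
  Step 3: insert 'e' [insertion #2]
  Step 4: keep 'b'
  Step 5: replace b->a
  Step 6: keep 'a'
  Step 7: insert 'c' [insertion #3]
  Step 8: keep 'a'
  Step 9: replace b->c
Total insertions: 3

3


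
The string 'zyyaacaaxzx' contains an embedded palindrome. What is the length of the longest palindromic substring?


Scanning 'zyyaacaaxzx' for palindromic substrings.
Substring at positions 3-7: 'aacaa'.
Check: reverse('aacaa') = 'aacaa' -> palindrome confirmed.
Neighbouring characters ('y' / 'x') break symmetry, so it cannot extend further.
No longer palindromic substring exists; longest length = 5

5


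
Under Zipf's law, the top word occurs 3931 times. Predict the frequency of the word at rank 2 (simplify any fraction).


Zipf's law: freq(rank) = f1 / rank
f1 = 3931, rank = 2
freq = 3931 / 2
GCD(3931, 2) = 1
Simplified: 3931/2

3931/2


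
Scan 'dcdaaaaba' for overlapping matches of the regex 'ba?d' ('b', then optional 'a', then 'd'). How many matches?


Pattern: ba?d means 'b', then optional 'a', then 'd'.
Scanning 'dcdaaaaba' position-by-position:
  Pos 0: window 'dcd' -> no
  Pos 1: window 'cda' -> no
  Pos 2: window 'daa' -> no
  Pos 3: window 'aaa' -> no
  Pos 4: window 'aaa' -> no
  Pos 5: window 'aab' -> no
  Pos 6: window 'aba' -> no
  Pos 7: window 'ba' -> no
  Pos 8: window 'a' -> no
Total matches: 0

0


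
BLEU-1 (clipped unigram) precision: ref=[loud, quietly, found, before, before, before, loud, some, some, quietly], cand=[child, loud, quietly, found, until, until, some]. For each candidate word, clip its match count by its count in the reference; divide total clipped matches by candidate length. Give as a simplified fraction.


Reference word counts: {'before': 3, 'found': 1, 'loud': 2, 'quietly': 2, 'some': 2}
Checking each candidate word (with clipping):
  'child' -> not in reference -> no match (matches: 0)
  'loud' -> in reference (ref count 2, used 1/2) -> match (matches: 1)
  'quietly' -> in reference (ref count 2, used 1/2) -> match (matches: 2)
  'found' -> in reference (ref count 1, used 1/1) -> match (matches: 3)
  'until' -> not in reference -> no match (matches: 3)
  'until' -> not in reference -> no match (matches: 3)
  'some' -> in reference (ref count 2, used 1/2) -> match (matches: 4)
Clipped matches: 4, Candidate length: 7
Precision = 4/7

4/7


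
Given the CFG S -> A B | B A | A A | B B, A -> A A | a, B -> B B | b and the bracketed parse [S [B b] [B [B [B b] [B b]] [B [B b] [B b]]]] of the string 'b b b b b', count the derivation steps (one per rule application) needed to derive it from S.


Every bracketed nonterminal node [X ...] in the tree is produced by exactly one rule application.
Reading the tree off as a leftmost derivation:
  Step 1: S  =>  B B   (applied S -> B B)
  Step 2: B B  =>  b B   (applied B -> b)
  Step 3: b B  =>  b B B   (applied B -> B B)
  Step 4: b B B  =>  b B B B   (applied B -> B B)
  Step 5: b B B B  =>  b b B B   (applied B -> b)
  Step 6: b b B B  =>  b b b B   (applied B -> b)
  Step 7: b b b B  =>  b b b B B   (applied B -> B B)
  Step 8: b b b B B  =>  b b b b B   (applied B -> b)
  Step 9: b b b b B  =>  b b b b b   (applied B -> b)
Final yield: b b b b b
Total rewrite steps: 9

9


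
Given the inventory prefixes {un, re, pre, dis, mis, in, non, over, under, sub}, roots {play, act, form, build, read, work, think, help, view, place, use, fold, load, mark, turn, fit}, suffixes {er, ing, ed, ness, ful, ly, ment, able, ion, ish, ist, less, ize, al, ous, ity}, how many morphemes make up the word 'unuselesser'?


Segmenting 'unuselesser' against the inventory:
  'un' -> prefix (morpheme 1)
  'use' -> root (morpheme 2)
  'less' -> suffix (morpheme 3)
  'er' -> suffix (morpheme 4)
Total morphemes: 4

4


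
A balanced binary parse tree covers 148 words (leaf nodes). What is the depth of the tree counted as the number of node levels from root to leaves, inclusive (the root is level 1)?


In a balanced binary tree with n leaves the deepest leaf is ceil(log2(n)) edges below the root,
so counting node levels inclusive of root and leaves gives ceil(log2(n)) + 1 levels.
log2(148) = 7.2095
ceil(7.2095) = 8
levels = 8 + 1 = 9

9


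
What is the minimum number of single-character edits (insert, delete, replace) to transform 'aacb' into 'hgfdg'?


Building DP table for s1='aacb' (len 4) and s2='hgfdg' (len 5):
       h  g  f  d  g
    0  1  2  3  4  5
  a 1  1  2  3  4  5
  a 2  2  2  3  4  5
  c 3  3  3  3  4  5
  b 4  4  4  4  4  5
Edit distance = dp[4][5] = 5

5


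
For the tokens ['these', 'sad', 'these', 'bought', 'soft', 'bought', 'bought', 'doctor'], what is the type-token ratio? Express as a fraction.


Tokens: 8
Unique types: ('bought', 'doctor', 'sad', 'soft', 'these') = 5
TTR = 5/8
Already in lowest terms.

5/8


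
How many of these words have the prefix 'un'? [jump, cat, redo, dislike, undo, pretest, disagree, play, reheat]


Checking each word for prefix 'un':
  'jump' -> no (count: 0)
  'cat' -> no (count: 0)
  'redo' -> no (count: 0)
  'dislike' -> no (count: 0)
  'undo' -> YES, starts with 'un' (count: 1)
  'pretest' -> no (count: 1)
  'disagree' -> no (count: 1)
  'play' -> no (count: 1)
  'reheat' -> no (count: 1)
Total with prefix 'un': 1

1


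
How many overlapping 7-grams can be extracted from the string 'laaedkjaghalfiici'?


String 'laaedkjaghalfiici' has length L = 17.
Number of overlapping n-grams = L - n + 1
Substituting: 17 - 7 + 1 = 11

11


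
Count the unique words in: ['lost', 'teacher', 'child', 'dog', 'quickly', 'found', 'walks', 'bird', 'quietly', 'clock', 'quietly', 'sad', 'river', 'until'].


Listing all tokens and tracking unique types:
  Token 1: 'lost' -> NEW (unique so far: 1)
  Token 2: 'teacher' -> NEW (unique so far: 2)
  Token 3: 'child' -> NEW (unique so far: 3)
  Token 4: 'dog' -> NEW (unique so far: 4)
  Token 5: 'quickly' -> NEW (unique so far: 5)
  Token 6: 'found' -> NEW (unique so far: 6)
  Token 7: 'walks' -> NEW (unique so far: 7)
  Token 8: 'bird' -> NEW (unique so far: 8)
  Token 9: 'quietly' -> NEW (unique so far: 9)
  Token 10: 'clock' -> NEW (unique so far: 10)
  Token 11: 'quietly' -> duplicate (unique so far: 10)
  Token 12: 'sad' -> NEW (unique so far: 11)
  Token 13: 'river' -> NEW (unique so far: 12)
  Token 14: 'until' -> NEW (unique so far: 13)
Unique types: ('bird', 'child', 'clock', 'dog', 'found', 'lost', 'quickly', 'quietly', 'river', 'sad', 'teacher', 'until', 'walks')
Vocabulary size: 13

13


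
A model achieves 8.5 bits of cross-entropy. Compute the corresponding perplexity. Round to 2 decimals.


Perplexity formula: PP = 2^H
H = 8.5
PP = 2^8.5
Decompose: 2^8.5 = 2^8 * 2^0.5 = 2^8 * sqrt(2)
2^8 = 256, sqrt(2) ~ 1.4142136
PP ~ 256 * 1.4142136 = 362.0386816
Rounded to 2 decimals: 362.04

362.04


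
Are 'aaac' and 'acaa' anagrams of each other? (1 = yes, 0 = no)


Sort characters of 'aaac': 'aaac'
Sort characters of 'acaa': 'aaac'
Sorted forms match -> they ARE anagrams
Result: 1

1


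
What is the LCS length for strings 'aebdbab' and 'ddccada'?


DP table for LCS of 'aebdbab' and 'ddccada':
       d  d  c  c  a  d  a
    0  0  0  0  0  0  0  0
  a 0  0  0  0  0  1  1  1
  e 0  0  0  0  0  1  1  1
  b 0  0  0  0  0  1  1  1
  d 0  1  1  1  1  1  2  2
  b 0  1  1  1  1  1  2  2
  a 0  1  1  1  1  2  2  3
  b 0  1  1  1  1  2  2  3
LCS: 'ada'
LCS length = 3

3


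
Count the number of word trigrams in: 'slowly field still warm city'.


Word trigrams from [5] words:
  Trigram 1: (slowly field still)
  Trigram 2: (field still warm)
  Trigram 3: (still warm city)
Total word trigrams: 5 - 2 = 3

3


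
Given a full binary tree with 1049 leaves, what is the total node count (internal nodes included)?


Leaf nodes (terminals): 1049
Internal nodes = n - 1 = 1049 - 1 = 1048
Total = leaves + internal = 1049 + 1048 = 2097

2097


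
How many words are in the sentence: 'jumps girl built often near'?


Counting words by splitting on spaces:
  Word 1: 'jumps'
  Word 2: 'girl'
  Word 3: 'built'
  Word 4: 'often'
  Word 5: 'near'
Total words: 5

5


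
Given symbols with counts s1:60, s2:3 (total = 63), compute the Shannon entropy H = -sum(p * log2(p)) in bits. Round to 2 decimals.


Computing entropy H = -sum(p_i * log2(p_i)):
  s1: p = 60/63 = 0.9524, -p*log2(p) = 0.0670
  s2: p = 3/63 = 0.0476, -p*log2(p) = 0.2092
H = sum of terms = 0.2762
Rounded to 2 decimals: 0.28

0.28


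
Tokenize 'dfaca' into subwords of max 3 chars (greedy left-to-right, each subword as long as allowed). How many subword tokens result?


'dfaca' has 5 characters.
Chunking with max size 3:
  Chunk 1: 'dfa' (positions 0-2)
  Chunk 2: 'ca' (positions 3-4)
Total chunks: ceil(5 / 3) = 2

2


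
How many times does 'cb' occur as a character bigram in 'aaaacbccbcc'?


Scanning 'aaaacbccbcc' for bigram 'cb':
  Position 0: 'aa' -> no
  Position 1: 'aa' -> no
  Position 2: 'aa' -> no
  Position 3: 'ac' -> no
  Position 4: 'cb' -> MATCH
  Position 5: 'bc' -> no
  Position 6: 'cc' -> no
  Position 7: 'cb' -> MATCH
  Position 8: 'bc' -> no
  Position 9: 'cc' -> no
Total matches: 2

2


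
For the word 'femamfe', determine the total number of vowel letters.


Scanning each character of 'femamfe':
  Position 1: 'f' -> consonant (running count: 0)
  Position 2: 'e' -> vowel (running count: 1)
  Position 3: 'm' -> consonant (running count: 1)
  Position 4: 'a' -> vowel (running count: 2)
  Position 5: 'm' -> consonant (running count: 2)
  Position 6: 'f' -> consonant (running count: 2)
  Position 7: 'e' -> vowel (running count: 3)
Total vowels: 3

3


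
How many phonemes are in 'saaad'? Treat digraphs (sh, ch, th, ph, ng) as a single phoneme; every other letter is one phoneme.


Parsing 'saaad' greedily, digraphs first:
  's' -> consonant phoneme (phonemes so far: 1)
  'a' -> vowel phoneme (phonemes so far: 2)
  'a' -> vowel phoneme (phonemes so far: 3)
  'a' -> vowel phoneme (phonemes so far: 4)
  'd' -> consonant phoneme (phonemes so far: 5)
Total phonemes: 5

5


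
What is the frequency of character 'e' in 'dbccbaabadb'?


Scanning 'dbccbaabadb' for 'e':
  No matches found.
Total occurrences of 'e': 0

0


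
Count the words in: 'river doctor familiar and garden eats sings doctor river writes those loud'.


Counting words by splitting on spaces:
  Word 1: 'river'
  Word 2: 'doctor'
  Word 3: 'familiar'
  Word 4: 'and'
  Word 5: 'garden'
  Word 6: 'eats'
  Word 7: 'sings'
  Word 8: 'doctor'
  Word 9: 'river'
  Word 10: 'writes'
  Word 11: 'those'
  Word 12: 'loud'
Total words: 12

12


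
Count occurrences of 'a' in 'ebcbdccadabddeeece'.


Scanning 'ebcbdccadabddeeece' for 'a':
  Position 7: 'a' -> MATCH (count: 1)
  Position 9: 'a' -> MATCH (count: 2)
Total occurrences of 'a': 2

2


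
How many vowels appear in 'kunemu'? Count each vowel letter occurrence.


Scanning each character of 'kunemu':
  Position 1: 'k' -> consonant (running count: 0)
  Position 2: 'u' -> vowel (running count: 1)
  Position 3: 'n' -> consonant (running count: 1)
  Position 4: 'e' -> vowel (running count: 2)
  Position 5: 'm' -> consonant (running count: 2)
  Position 6: 'u' -> vowel (running count: 3)
Total vowels: 3

3


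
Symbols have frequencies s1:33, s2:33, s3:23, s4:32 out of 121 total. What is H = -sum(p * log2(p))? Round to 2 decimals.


Computing entropy H = -sum(p_i * log2(p_i)):
  s1: p = 33/121 = 0.2727, -p*log2(p) = 0.5112
  s2: p = 33/121 = 0.2727, -p*log2(p) = 0.5112
  s3: p = 23/121 = 0.1901, -p*log2(p) = 0.4553
  s4: p = 32/121 = 0.2645, -p*log2(p) = 0.5075
H = sum of terms = 1.9852
Rounded to 2 decimals: 1.99

1.99


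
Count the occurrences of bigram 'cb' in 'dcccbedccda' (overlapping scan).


Scanning 'dcccbedccda' for bigram 'cb':
  Position 0: 'dc' -> no
  Position 1: 'cc' -> no
  Position 2: 'cc' -> no
  Position 3: 'cb' -> MATCH
  Position 4: 'be' -> no
  Position 5: 'ed' -> no
  Position 6: 'dc' -> no
  Position 7: 'cc' -> no
  Position 8: 'cd' -> no
  Position 9: 'da' -> no
Total matches: 1

1


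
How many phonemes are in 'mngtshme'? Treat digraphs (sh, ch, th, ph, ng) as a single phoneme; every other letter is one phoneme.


Parsing 'mngtshme' greedily, digraphs first:
  'm' -> consonant phoneme (phonemes so far: 1)
  'ng' -> digraph (1 consonant phoneme) (phonemes so far: 2)
  't' -> consonant phoneme (phonemes so far: 3)
  'sh' -> digraph (1 consonant phoneme) (phonemes so far: 4)
  'm' -> consonant phoneme (phonemes so far: 5)
  'e' -> vowel phoneme (phonemes so far: 6)
Total phonemes: 6

6


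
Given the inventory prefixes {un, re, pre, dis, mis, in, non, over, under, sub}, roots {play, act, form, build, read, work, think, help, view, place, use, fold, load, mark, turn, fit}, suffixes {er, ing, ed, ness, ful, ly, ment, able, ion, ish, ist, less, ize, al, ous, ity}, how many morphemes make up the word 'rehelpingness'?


Segmenting 'rehelpingness' against the inventory:
  're' -> prefix (morpheme 1)
  'help' -> root (morpheme 2)
  'ing' -> suffix (morpheme 3)
  'ness' -> suffix (morpheme 4)
Total morphemes: 4

4


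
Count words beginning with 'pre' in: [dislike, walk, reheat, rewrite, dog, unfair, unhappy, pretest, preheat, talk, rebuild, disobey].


Checking each word for prefix 'pre':
  'dislike' -> no (count: 0)
  'walk' -> no (count: 0)
  'reheat' -> no (count: 0)
  'rewrite' -> no (count: 0)
  'dog' -> no (count: 0)
  'unfair' -> no (count: 0)
  'unhappy' -> no (count: 0)
  'pretest' -> YES, starts with 'pre' (count: 1)
  'preheat' -> YES, starts with 'pre' (count: 2)
  'talk' -> no (count: 2)
  'rebuild' -> no (count: 2)
  'disobey' -> no (count: 2)
Total with prefix 'pre': 2

2


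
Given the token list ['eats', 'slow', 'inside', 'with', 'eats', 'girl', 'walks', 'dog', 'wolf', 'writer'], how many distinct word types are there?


Listing all tokens and tracking unique types:
  Token 1: 'eats' -> NEW (unique so far: 1)
  Token 2: 'slow' -> NEW (unique so far: 2)
  Token 3: 'inside' -> NEW (unique so far: 3)
  Token 4: 'with' -> NEW (unique so far: 4)
  Token 5: 'eats' -> duplicate (unique so far: 4)
  Token 6: 'girl' -> NEW (unique so far: 5)
  Token 7: 'walks' -> NEW (unique so far: 6)
  Token 8: 'dog' -> NEW (unique so far: 7)
  Token 9: 'wolf' -> NEW (unique so far: 8)
  Token 10: 'writer' -> NEW (unique so far: 9)
Unique types: ('dog', 'eats', 'girl', 'inside', 'slow', 'walks', 'with', 'wolf', 'writer')
Vocabulary size: 9

9


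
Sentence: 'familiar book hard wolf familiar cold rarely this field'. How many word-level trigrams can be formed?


Word trigrams from [9] words:
  Trigram 1: (familiar book hard)
  Trigram 2: (book hard wolf)
  Trigram 3: (hard wolf familiar)
  Trigram 4: (wolf familiar cold)
  Trigram 5: (familiar cold rarely)
  Trigram 6: (cold rarely this)
  Trigram 7: (rarely this field)
Total word trigrams: 9 - 2 = 7

7


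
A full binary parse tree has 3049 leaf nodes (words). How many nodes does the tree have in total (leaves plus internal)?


Leaf nodes (terminals): 3049
Internal nodes = n - 1 = 3049 - 1 = 3048
Total = leaves + internal = 3049 + 3048 = 6097

6097


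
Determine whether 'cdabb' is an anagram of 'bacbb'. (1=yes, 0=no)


Sort characters of 'cdabb': 'abbcd'
Sort characters of 'bacbb': 'abbbc'
Sorted forms differ -> they are NOT anagrams
Result: 0

0


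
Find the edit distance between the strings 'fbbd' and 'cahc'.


Building DP table for s1='fbbd' (len 4) and s2='cahc' (len 4):
       c  a  h  c
    0  1  2  3  4
  f 1  1  2  3  4
  b 2  2  2  3  4
  b 3  3  3  3  4
  d 4  4  4  4  4
Edit distance = dp[4][4] = 4

4


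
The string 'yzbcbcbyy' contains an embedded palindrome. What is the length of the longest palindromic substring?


Scanning 'yzbcbcbyy' for palindromic substrings.
Substring at positions 2-6: 'bcbcb'.
Check: reverse('bcbcb') = 'bcbcb' -> palindrome confirmed.
Neighbouring characters ('z' / 'y') break symmetry, so it cannot extend further.
No longer palindromic substring exists; longest length = 5

5


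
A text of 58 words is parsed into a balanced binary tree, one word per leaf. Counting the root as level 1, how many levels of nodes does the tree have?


In a balanced binary tree with n leaves the deepest leaf is ceil(log2(n)) edges below the root,
so counting node levels inclusive of root and leaves gives ceil(log2(n)) + 1 levels.
log2(58) = 5.8580
ceil(5.8580) = 6
levels = 6 + 1 = 7

7


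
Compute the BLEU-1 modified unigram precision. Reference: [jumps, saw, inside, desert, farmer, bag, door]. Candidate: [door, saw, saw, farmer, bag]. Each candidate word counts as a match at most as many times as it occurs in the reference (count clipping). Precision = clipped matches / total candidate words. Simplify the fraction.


Reference word counts: {'bag': 1, 'desert': 1, 'door': 1, 'farmer': 1, 'inside': 1, 'jumps': 1, 'saw': 1}
Checking each candidate word (with clipping):
  'door' -> in reference (ref count 1, used 1/1) -> match (matches: 1)
  'saw' -> in reference (ref count 1, used 1/1) -> match (matches: 2)
  'saw' -> ref count 1 already used up (1/1) -> clipped, no match (matches: 2)
  'farmer' -> in reference (ref count 1, used 1/1) -> match (matches: 3)
  'bag' -> in reference (ref count 1, used 1/1) -> match (matches: 4)
Clipped matches: 4, Candidate length: 5
Precision = 4/5

4/5


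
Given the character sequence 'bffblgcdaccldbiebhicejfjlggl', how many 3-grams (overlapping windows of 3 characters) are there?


String 'bffblgcdaccldbiebhicejfjlggl' has length L = 28.
Number of overlapping n-grams = L - n + 1
Substituting: 28 - 3 + 1 = 26

26


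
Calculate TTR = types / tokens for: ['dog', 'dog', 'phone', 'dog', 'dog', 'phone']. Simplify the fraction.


Tokens: 6
Unique types: ('dog', 'phone') = 2
TTR = 2/6
Simplify: divide both by 2 -> 1/3
TTR = 1/3

1/3


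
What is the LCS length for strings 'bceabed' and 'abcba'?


DP table for LCS of 'bceabed' and 'abcba':
       a  b  c  b  a
    0  0  0  0  0  0
  b 0  0  1  1  1  1
  c 0  0  1  2  2  2
  e 0  0  1  2  2  2
  a 0  1  1  2  2  3
  b 0  1  2  2  3  3
  e 0  1  2  2  3  3
  d 0  1  2  2  3  3
LCS: 'bca'
LCS length = 3

3


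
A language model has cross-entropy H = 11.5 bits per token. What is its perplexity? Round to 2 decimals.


Perplexity formula: PP = 2^H
H = 11.5
PP = 2^11.5
Decompose: 2^11.5 = 2^11 * 2^0.5 = 2^11 * sqrt(2)
2^11 = 2048, sqrt(2) ~ 1.4142136
PP ~ 2048 * 1.4142136 = 2896.3094528
Rounded to 2 decimals: 2896.31

2896.31


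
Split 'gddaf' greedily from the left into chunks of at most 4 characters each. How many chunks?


'gddaf' has 5 characters.
Chunking with max size 4:
  Chunk 1: 'gdda' (positions 0-3)
  Chunk 2: 'f' (positions 4-4)
Total chunks: ceil(5 / 4) = 2

2


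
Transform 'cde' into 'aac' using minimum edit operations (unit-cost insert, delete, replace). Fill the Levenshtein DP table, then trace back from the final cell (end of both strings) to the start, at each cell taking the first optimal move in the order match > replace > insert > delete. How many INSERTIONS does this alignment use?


Edit distance = 3. Backtracking from cell (3, 3) with preference match > replace > insert > delete,
then listing the resulting alignment 'cde' -> 'aac' left to right:
  Step 1: replace c->a
  Step 2: replace d->a
  Step 3: replace e->c
Total insertions: 0

0


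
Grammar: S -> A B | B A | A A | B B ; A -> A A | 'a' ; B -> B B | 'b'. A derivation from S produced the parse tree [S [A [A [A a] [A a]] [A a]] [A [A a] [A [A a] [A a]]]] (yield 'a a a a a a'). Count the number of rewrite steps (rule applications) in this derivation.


Every bracketed nonterminal node [X ...] in the tree is produced by exactly one rule application.
Reading the tree off as a leftmost derivation:
  Step 1: S  =>  A A   (applied S -> A A)
  Step 2: A A  =>  A A A   (applied A -> A A)
  Step 3: A A A  =>  A A A A   (applied A -> A A)
  Step 4: A A A A  =>  a A A A   (applied A -> a)
  Step 5: a A A A  =>  a a A A   (applied A -> a)
  Step 6: a a A A  =>  a a a A   (applied A -> a)
  Step 7: a a a A  =>  a a a A A   (applied A -> A A)
  Step 8: a a a A A  =>  a a a a A   (applied A -> a)
  Step 9: a a a a A  =>  a a a a A A   (applied A -> A A)
  Step 10: a a a a A A  =>  a a a a a A   (applied A -> a)
  Step 11: a a a a a A  =>  a a a a a a   (applied A -> a)
Final yield: a a a a a a
Total rewrite steps: 11

11


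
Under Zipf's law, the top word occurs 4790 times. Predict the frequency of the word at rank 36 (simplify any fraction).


Zipf's law: freq(rank) = f1 / rank
f1 = 4790, rank = 36
freq = 4790 / 36
GCD(4790, 36) = 2
Simplified: 2395/18

2395/18


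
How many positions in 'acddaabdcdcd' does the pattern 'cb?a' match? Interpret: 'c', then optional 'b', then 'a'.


Pattern: cb?a means 'c', then optional 'b', then 'a'.
Scanning 'acddaabdcdcd' position-by-position:
  Pos 0: window 'acd' -> no
  Pos 1: window 'cdd' -> no
  Pos 2: window 'dda' -> no
  Pos 3: window 'daa' -> no
  Pos 4: window 'aab' -> no
  Pos 5: window 'abd' -> no
  Pos 6: window 'bdc' -> no
  Pos 7: window 'dcd' -> no
  Pos 8: window 'cdc' -> no
  Pos 9: window 'dcd' -> no
  Pos 10: window 'cd' -> no
  Pos 11: window 'd' -> no
Total matches: 0

0


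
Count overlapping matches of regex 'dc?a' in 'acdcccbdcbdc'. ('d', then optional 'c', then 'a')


Pattern: dc?a means 'd', then optional 'c', then 'a'.
Scanning 'acdcccbdcbdc' position-by-position:
  Pos 0: window 'acd' -> no
  Pos 1: window 'cdc' -> no
  Pos 2: window 'dcc' -> no
  Pos 3: window 'ccc' -> no
  Pos 4: window 'ccb' -> no
  Pos 5: window 'cbd' -> no
  Pos 6: window 'bdc' -> no
  Pos 7: window 'dcb' -> no
  Pos 8: window 'cbd' -> no
  Pos 9: window 'bdc' -> no
  Pos 10: window 'dc' -> no
  Pos 11: window 'c' -> no
Total matches: 0

0


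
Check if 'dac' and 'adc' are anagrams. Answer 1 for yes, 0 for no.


Sort characters of 'dac': 'acd'
Sort characters of 'adc': 'acd'
Sorted forms match -> they ARE anagrams
Result: 1

1


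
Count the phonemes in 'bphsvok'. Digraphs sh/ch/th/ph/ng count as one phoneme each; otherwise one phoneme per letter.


Parsing 'bphsvok' greedily, digraphs first:
  'b' -> consonant phoneme (phonemes so far: 1)
  'ph' -> digraph (1 consonant phoneme) (phonemes so far: 2)
  's' -> consonant phoneme (phonemes so far: 3)
  'v' -> consonant phoneme (phonemes so far: 4)
  'o' -> vowel phoneme (phonemes so far: 5)
  'k' -> consonant phoneme (phonemes so far: 6)
Total phonemes: 6

6


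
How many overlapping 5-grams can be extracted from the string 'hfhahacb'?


String 'hfhahacb' has length L = 8.
Number of overlapping n-grams = L - n + 1
Substituting: 8 - 5 + 1 = 4

4


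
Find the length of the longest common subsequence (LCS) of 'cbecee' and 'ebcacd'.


DP table for LCS of 'cbecee' and 'ebcacd':
       e  b  c  a  c  d
    0  0  0  0  0  0  0
  c 0  0  0  1  1  1  1
  b 0  0  1  1  1  1  1
  e 0  1  1  1  1  1  1
  c 0  1  1  2  2  2  2
  e 0  1  1  2  2  2  2
  e 0  1  1  2  2  2  2
LCS: 'cc'
LCS length = 2

2


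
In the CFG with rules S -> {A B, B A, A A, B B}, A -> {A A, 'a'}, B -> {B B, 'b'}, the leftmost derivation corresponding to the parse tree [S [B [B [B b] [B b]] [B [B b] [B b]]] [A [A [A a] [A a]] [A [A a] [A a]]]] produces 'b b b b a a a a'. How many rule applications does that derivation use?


Every bracketed nonterminal node [X ...] in the tree is produced by exactly one rule application.
Reading the tree off as a leftmost derivation:
  Step 1: S  =>  B A   (applied S -> B A)
  Step 2: B A  =>  B B A   (applied B -> B B)
  Step 3: B B A  =>  B B B A   (applied B -> B B)
  Step 4: B B B A  =>  b B B A   (applied B -> b)
  Step 5: b B B A  =>  b b B A   (applied B -> b)
  Step 6: b b B A  =>  b b B B A   (applied B -> B B)
  Step 7: b b B B A  =>  b b b B A   (applied B -> b)
  Step 8: b b b B A  =>  b b b b A   (applied B -> b)
  Step 9: b b b b A  =>  b b b b A A   (applied A -> A A)
  Step 10: b b b b A A  =>  b b b b A A A   (applied A -> A A)
  Step 11: b b b b A A A  =>  b b b b a A A   (applied A -> a)
  Step 12: b b b b a A A  =>  b b b b a a A   (applied A -> a)
  Step 13: b b b b a a A  =>  b b b b a a A A   (applied A -> A A)
  Step 14: b b b b a a A A  =>  b b b b a a a A   (applied A -> a)
  Step 15: b b b b a a a A  =>  b b b b a a a a   (applied A -> a)
Final yield: b b b b a a a a
Total rewrite steps: 15

15


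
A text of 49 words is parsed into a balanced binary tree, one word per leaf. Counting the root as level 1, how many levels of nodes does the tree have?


In a balanced binary tree with n leaves the deepest leaf is ceil(log2(n)) edges below the root,
so counting node levels inclusive of root and leaves gives ceil(log2(n)) + 1 levels.
log2(49) = 5.6147
ceil(5.6147) = 6
levels = 6 + 1 = 7

7


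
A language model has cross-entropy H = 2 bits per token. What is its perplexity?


Perplexity formula: PP = 2^H
H = 2
PP = 2^2
Steps: 2^1 = 2, 2^2 = 4
PP = 4

4


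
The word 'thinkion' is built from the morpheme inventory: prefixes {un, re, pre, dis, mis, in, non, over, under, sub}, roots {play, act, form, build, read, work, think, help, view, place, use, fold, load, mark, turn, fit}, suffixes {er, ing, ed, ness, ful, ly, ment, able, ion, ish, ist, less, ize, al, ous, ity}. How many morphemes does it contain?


Segmenting 'thinkion' against the inventory:
  'think' -> root (morpheme 1)
  'ion' -> suffix (morpheme 2)
Total morphemes: 2

2


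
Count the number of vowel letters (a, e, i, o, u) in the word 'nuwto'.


Scanning each character of 'nuwto':
  Position 1: 'n' -> consonant (running count: 0)
  Position 2: 'u' -> vowel (running count: 1)
  Position 3: 'w' -> consonant (running count: 1)
  Position 4: 't' -> consonant (running count: 1)
  Position 5: 'o' -> vowel (running count: 2)
Total vowels: 2

2


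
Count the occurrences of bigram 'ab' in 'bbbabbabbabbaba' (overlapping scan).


Scanning 'bbbabbabbabbaba' for bigram 'ab':
  Position 0: 'bb' -> no
  Position 1: 'bb' -> no
  Position 2: 'ba' -> no
  Position 3: 'ab' -> MATCH
  Position 4: 'bb' -> no
  Position 5: 'ba' -> no
  Position 6: 'ab' -> MATCH
  Position 7: 'bb' -> no
  Position 8: 'ba' -> no
  Position 9: 'ab' -> MATCH
  Position 10: 'bb' -> no
  Position 11: 'ba' -> no
  Position 12: 'ab' -> MATCH
  Position 13: 'ba' -> no
Total matches: 4

4


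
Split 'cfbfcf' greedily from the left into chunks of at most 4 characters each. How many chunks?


'cfbfcf' has 6 characters.
Chunking with max size 4:
  Chunk 1: 'cfbf' (positions 0-3)
  Chunk 2: 'cf' (positions 4-5)
Total chunks: ceil(6 / 4) = 2

2


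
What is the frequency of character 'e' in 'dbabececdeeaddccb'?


Scanning 'dbabececdeeaddccb' for 'e':
  Position 4: 'e' -> MATCH (count: 1)
  Position 6: 'e' -> MATCH (count: 2)
  Position 9: 'e' -> MATCH (count: 3)
  Position 10: 'e' -> MATCH (count: 4)
Total occurrences of 'e': 4

4


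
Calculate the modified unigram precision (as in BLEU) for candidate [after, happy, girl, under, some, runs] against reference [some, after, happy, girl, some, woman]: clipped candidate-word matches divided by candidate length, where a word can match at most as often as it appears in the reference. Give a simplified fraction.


Reference word counts: {'after': 1, 'girl': 1, 'happy': 1, 'some': 2, 'woman': 1}
Checking each candidate word (with clipping):
  'after' -> in reference (ref count 1, used 1/1) -> match (matches: 1)
  'happy' -> in reference (ref count 1, used 1/1) -> match (matches: 2)
  'girl' -> in reference (ref count 1, used 1/1) -> match (matches: 3)
  'under' -> not in reference -> no match (matches: 3)
  'some' -> in reference (ref count 2, used 1/2) -> match (matches: 4)
  'runs' -> not in reference -> no match (matches: 4)
Clipped matches: 4, Candidate length: 6
Precision = 4/6 = 2/3

2/3


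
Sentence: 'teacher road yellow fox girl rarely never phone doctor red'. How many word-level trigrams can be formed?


Word trigrams from [10] words:
  Trigram 1: (teacher road yellow)
  Trigram 2: (road yellow fox)
  Trigram 3: (yellow fox girl)
  Trigram 4: (fox girl rarely)
  Trigram 5: (girl rarely never)
  Trigram 6: (rarely never phone)
  Trigram 7: (never phone doctor)
  Trigram 8: (phone doctor red)
Total word trigrams: 10 - 2 = 8

8


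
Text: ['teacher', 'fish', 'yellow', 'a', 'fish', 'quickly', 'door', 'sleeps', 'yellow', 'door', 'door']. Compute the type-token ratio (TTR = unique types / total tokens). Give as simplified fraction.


Tokens: 11
Unique types: ('a', 'door', 'fish', 'quickly', 'sleeps', 'teacher', 'yellow') = 7
TTR = 7/11
Already in lowest terms.

7/11


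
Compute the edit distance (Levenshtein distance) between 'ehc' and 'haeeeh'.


Building DP table for s1='ehc' (len 3) and s2='haeeeh' (len 6):
       h  a  e  e  e  h
    0  1  2  3  4  5  6
  e 1  1  2  2  3  4  5
  h 2  1  2  3  3  4  4
  c 3  2  2  3  4  4  5
Edit distance = dp[3][6] = 5

5


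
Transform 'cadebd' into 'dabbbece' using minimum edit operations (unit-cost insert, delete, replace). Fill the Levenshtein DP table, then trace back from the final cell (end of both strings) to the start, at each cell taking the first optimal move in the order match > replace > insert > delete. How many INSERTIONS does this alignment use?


Edit distance = 6. Backtracking from cell (6, 8) with preference match > replace > insert > delete,
then listing the resulting alignment 'cadebd' -> 'dabbbece' left to right:
  Step 1: replace c->d
  Step 2: keep 'a'
  Step 3: insert 'b' [insertion #1]
  Step 4: insert 'b' [insertion #2]
  Step 5: replace d->b
  Step 6: keep 'e'
  Step 7: replace b->c
  Step 8: replace d->e
Total insertions: 2

2


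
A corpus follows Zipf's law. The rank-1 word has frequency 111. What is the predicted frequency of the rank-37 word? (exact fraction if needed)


Zipf's law: freq(rank) = f1 / rank
f1 = 111, rank = 37
freq = 111 / 37
= 3

3


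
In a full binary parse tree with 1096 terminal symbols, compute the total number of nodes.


Leaf nodes (terminals): 1096
Internal nodes = n - 1 = 1096 - 1 = 1095
Total = leaves + internal = 1096 + 1095 = 2191

2191


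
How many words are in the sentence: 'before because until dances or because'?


Counting words by splitting on spaces:
  Word 1: 'before'
  Word 2: 'because'
  Word 3: 'until'
  Word 4: 'dances'
  Word 5: 'or'
  Word 6: 'because'
Total words: 6

6


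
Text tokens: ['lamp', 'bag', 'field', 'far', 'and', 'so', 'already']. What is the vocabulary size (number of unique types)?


Listing all tokens and tracking unique types:
  Token 1: 'lamp' -> NEW (unique so far: 1)
  Token 2: 'bag' -> NEW (unique so far: 2)
  Token 3: 'field' -> NEW (unique so far: 3)
  Token 4: 'far' -> NEW (unique so far: 4)
  Token 5: 'and' -> NEW (unique so far: 5)
  Token 6: 'so' -> NEW (unique so far: 6)
  Token 7: 'already' -> NEW (unique so far: 7)
Unique types: ('already', 'and', 'bag', 'far', 'field', 'lamp', 'so')
Vocabulary size: 7

7


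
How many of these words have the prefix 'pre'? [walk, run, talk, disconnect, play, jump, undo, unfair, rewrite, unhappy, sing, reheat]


Checking each word for prefix 'pre':
  'walk' -> no (count: 0)
  'run' -> no (count: 0)
  'talk' -> no (count: 0)
  'disconnect' -> no (count: 0)
  'play' -> no (count: 0)
  'jump' -> no (count: 0)
  'undo' -> no (count: 0)
  'unfair' -> no (count: 0)
  'rewrite' -> no (count: 0)
  'unhappy' -> no (count: 0)
  'sing' -> no (count: 0)
  'reheat' -> no (count: 0)
Total with prefix 'pre': 0

0


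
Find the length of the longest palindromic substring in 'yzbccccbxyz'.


Scanning 'yzbccccbxyz' for palindromic substrings.
Substring at positions 2-7: 'bccccb'.
Check: reverse('bccccb') = 'bccccb' -> palindrome confirmed.
Neighbouring characters ('z' / 'x') break symmetry, so it cannot extend further.
No longer palindromic substring exists; longest length = 6

6


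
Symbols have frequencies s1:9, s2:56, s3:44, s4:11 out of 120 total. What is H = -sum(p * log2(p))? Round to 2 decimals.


Computing entropy H = -sum(p_i * log2(p_i)):
  s1: p = 9/120 = 0.0750, -p*log2(p) = 0.2803
  s2: p = 56/120 = 0.4667, -p*log2(p) = 0.5131
  s3: p = 44/120 = 0.3667, -p*log2(p) = 0.5307
  s4: p = 11/120 = 0.0917, -p*log2(p) = 0.3160
H = sum of terms = 1.6401
Rounded to 2 decimals: 1.64

1.64


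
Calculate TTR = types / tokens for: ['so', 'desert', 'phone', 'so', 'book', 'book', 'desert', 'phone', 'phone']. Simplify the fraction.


Tokens: 9
Unique types: ('book', 'desert', 'phone', 'so') = 4
TTR = 4/9
Already in lowest terms.

4/9


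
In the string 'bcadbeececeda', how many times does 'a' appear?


Scanning 'bcadbeececeda' for 'a':
  Position 2: 'a' -> MATCH (count: 1)
  Position 12: 'a' -> MATCH (count: 2)
Total occurrences of 'a': 2

2


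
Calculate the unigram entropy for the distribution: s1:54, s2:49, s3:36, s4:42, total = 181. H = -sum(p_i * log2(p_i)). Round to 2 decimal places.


Computing entropy H = -sum(p_i * log2(p_i)):
  s1: p = 54/181 = 0.2983, -p*log2(p) = 0.5206
  s2: p = 49/181 = 0.2707, -p*log2(p) = 0.5103
  s3: p = 36/181 = 0.1989, -p*log2(p) = 0.4634
  s4: p = 42/181 = 0.2320, -p*log2(p) = 0.4890
H = sum of terms = 1.9833
Rounded to 2 decimals: 1.98

1.98


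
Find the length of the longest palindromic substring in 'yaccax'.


Scanning 'yaccax' for palindromic substrings.
Substring at positions 1-4: 'acca'.
Check: reverse('acca') = 'acca' -> palindrome confirmed.
Neighbouring characters ('y' / 'x') break symmetry, so it cannot extend further.
No longer palindromic substring exists; longest length = 4

4


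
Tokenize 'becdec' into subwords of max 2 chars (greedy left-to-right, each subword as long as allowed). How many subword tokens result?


'becdec' has 6 characters.
Chunking with max size 2:
  Chunk 1: 'be' (positions 0-1)
  Chunk 2: 'cd' (positions 2-3)
  Chunk 3: 'ec' (positions 4-5)
Total chunks: ceil(6 / 2) = 3

3


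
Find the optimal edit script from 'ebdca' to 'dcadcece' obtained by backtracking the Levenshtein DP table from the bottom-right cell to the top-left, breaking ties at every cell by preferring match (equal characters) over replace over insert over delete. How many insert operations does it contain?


Edit distance = 6. Backtracking from cell (5, 8) with preference match > replace > insert > delete,
then listing the resulting alignment 'ebdca' -> 'dcadcece' left to right:
  Step 1: insert 'd' [insertion #1]
  Step 2: replace e->c
  Step 3: replace b->a
  Step 4: keep 'd'
  Step 5: insert 'c' [insertion #2]
  Step 6: insert 'e' [insertion #3]
  Step 7: keep 'c'
  Step 8: replace a->e
Total insertions: 3

3


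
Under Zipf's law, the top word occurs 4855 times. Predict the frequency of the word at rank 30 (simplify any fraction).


Zipf's law: freq(rank) = f1 / rank
f1 = 4855, rank = 30
freq = 4855 / 30
GCD(4855, 30) = 5
Simplified: 971/6

971/6


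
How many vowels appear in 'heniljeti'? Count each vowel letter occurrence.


Scanning each character of 'heniljeti':
  Position 1: 'h' -> consonant (running count: 0)
  Position 2: 'e' -> vowel (running count: 1)
  Position 3: 'n' -> consonant (running count: 1)
  Position 4: 'i' -> vowel (running count: 2)
  Position 5: 'l' -> consonant (running count: 2)
  Position 6: 'j' -> consonant (running count: 2)
  Position 7: 'e' -> vowel (running count: 3)
  Position 8: 't' -> consonant (running count: 3)
  Position 9: 'i' -> vowel (running count: 4)
Total vowels: 4

4


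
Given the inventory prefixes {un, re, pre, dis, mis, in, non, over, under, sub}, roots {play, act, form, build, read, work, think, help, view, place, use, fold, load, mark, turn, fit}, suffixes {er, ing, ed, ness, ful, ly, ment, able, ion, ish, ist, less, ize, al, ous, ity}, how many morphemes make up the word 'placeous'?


Segmenting 'placeous' against the inventory:
  'place' -> root (morpheme 1)
  'ous' -> suffix (morpheme 2)
Total morphemes: 2

2


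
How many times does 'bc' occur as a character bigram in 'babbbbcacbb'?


Scanning 'babbbbcacbb' for bigram 'bc':
  Position 0: 'ba' -> no
  Position 1: 'ab' -> no
  Position 2: 'bb' -> no
  Position 3: 'bb' -> no
  Position 4: 'bb' -> no
  Position 5: 'bc' -> MATCH
  Position 6: 'ca' -> no
  Position 7: 'ac' -> no
  Position 8: 'cb' -> no
  Position 9: 'bb' -> no
Total matches: 1

1


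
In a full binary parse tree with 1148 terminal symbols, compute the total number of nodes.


Leaf nodes (terminals): 1148
Internal nodes = n - 1 = 1148 - 1 = 1147
Total = leaves + internal = 1148 + 1147 = 2295

2295


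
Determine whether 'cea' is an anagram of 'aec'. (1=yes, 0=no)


Sort characters of 'cea': 'ace'
Sort characters of 'aec': 'ace'
Sorted forms match -> they ARE anagrams
Result: 1

1


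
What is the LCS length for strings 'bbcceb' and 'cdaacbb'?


DP table for LCS of 'bbcceb' and 'cdaacbb':
       c  d  a  a  c  b  b
    0  0  0  0  0  0  0  0
  b 0  0  0  0  0  0  1  1
  b 0  0  0  0  0  0  1  2
  c 0  1  1  1  1  1  1  2
  c 0  1  1  1  1  2  2  2
  e 0  1  1  1  1  2  2  2
  b 0  1  1  1  1  2  3  3
LCS: 'ccb'
LCS length = 3

3


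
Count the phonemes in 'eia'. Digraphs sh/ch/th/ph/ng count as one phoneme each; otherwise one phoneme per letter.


Parsing 'eia' greedily, digraphs first:
  'e' -> vowel phoneme (phonemes so far: 1)
  'i' -> vowel phoneme (phonemes so far: 2)
  'a' -> vowel phoneme (phonemes so far: 3)
Total phonemes: 3

3


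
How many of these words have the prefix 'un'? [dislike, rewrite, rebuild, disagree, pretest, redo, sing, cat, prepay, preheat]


Checking each word for prefix 'un':
  'dislike' -> no (count: 0)
  'rewrite' -> no (count: 0)
  'rebuild' -> no (count: 0)
  'disagree' -> no (count: 0)
  'pretest' -> no (count: 0)
  'redo' -> no (count: 0)
  'sing' -> no (count: 0)
  'cat' -> no (count: 0)
  'prepay' -> no (count: 0)
  'preheat' -> no (count: 0)
Total with prefix 'un': 0

0


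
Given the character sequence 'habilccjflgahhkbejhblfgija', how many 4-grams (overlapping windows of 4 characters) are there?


String 'habilccjflgahhkbejhblfgija' has length L = 26.
Number of overlapping n-grams = L - n + 1
Substituting: 26 - 4 + 1 = 23

23
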